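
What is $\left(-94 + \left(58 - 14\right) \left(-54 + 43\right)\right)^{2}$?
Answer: $334084$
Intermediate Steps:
$\left(-94 + \left(58 - 14\right) \left(-54 + 43\right)\right)^{2} = \left(-94 + 44 \left(-11\right)\right)^{2} = \left(-94 - 484\right)^{2} = \left(-578\right)^{2} = 334084$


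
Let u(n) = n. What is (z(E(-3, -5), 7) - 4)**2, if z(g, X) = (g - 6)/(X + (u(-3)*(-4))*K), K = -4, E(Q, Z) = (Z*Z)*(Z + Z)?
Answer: 8464/1681 ≈ 5.0351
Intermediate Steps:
E(Q, Z) = 2*Z**3 (E(Q, Z) = Z**2*(2*Z) = 2*Z**3)
z(g, X) = (-6 + g)/(-48 + X) (z(g, X) = (g - 6)/(X - 3*(-4)*(-4)) = (-6 + g)/(X + 12*(-4)) = (-6 + g)/(X - 48) = (-6 + g)/(-48 + X))
(z(E(-3, -5), 7) - 4)**2 = ((-6 + 2*(-5)**3)/(-48 + 7) - 4)**2 = ((-6 + 2*(-125))/(-41) - 4)**2 = (-(-6 - 250)/41 - 4)**2 = (-1/41*(-256) - 4)**2 = (256/41 - 4)**2 = (92/41)**2 = 8464/1681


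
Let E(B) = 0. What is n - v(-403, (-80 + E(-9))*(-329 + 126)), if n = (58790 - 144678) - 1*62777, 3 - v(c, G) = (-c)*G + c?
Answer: 6395649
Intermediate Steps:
v(c, G) = 3 - c + G*c (v(c, G) = 3 - ((-c)*G + c) = 3 - (-G*c + c) = 3 - (c - G*c) = 3 + (-c + G*c) = 3 - c + G*c)
n = -148665 (n = -85888 - 62777 = -148665)
n - v(-403, (-80 + E(-9))*(-329 + 126)) = -148665 - (3 - 1*(-403) + ((-80 + 0)*(-329 + 126))*(-403)) = -148665 - (3 + 403 - 80*(-203)*(-403)) = -148665 - (3 + 403 + 16240*(-403)) = -148665 - (3 + 403 - 6544720) = -148665 - 1*(-6544314) = -148665 + 6544314 = 6395649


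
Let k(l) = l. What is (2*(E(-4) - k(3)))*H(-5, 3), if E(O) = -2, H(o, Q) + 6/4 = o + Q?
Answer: 35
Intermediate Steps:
H(o, Q) = -3/2 + Q + o (H(o, Q) = -3/2 + (o + Q) = -3/2 + (Q + o) = -3/2 + Q + o)
(2*(E(-4) - k(3)))*H(-5, 3) = (2*(-2 - 1*3))*(-3/2 + 3 - 5) = (2*(-2 - 3))*(-7/2) = (2*(-5))*(-7/2) = -10*(-7/2) = 35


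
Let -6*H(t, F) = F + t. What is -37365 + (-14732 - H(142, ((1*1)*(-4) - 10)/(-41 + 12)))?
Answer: -4530373/87 ≈ -52073.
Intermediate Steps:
H(t, F) = -F/6 - t/6 (H(t, F) = -(F + t)/6 = -F/6 - t/6)
-37365 + (-14732 - H(142, ((1*1)*(-4) - 10)/(-41 + 12))) = -37365 + (-14732 - (-((1*1)*(-4) - 10)/(6*(-41 + 12)) - 1/6*142)) = -37365 + (-14732 - (-(1*(-4) - 10)/(6*(-29)) - 71/3)) = -37365 + (-14732 - (-(-4 - 10)*(-1)/(6*29) - 71/3)) = -37365 + (-14732 - (-(-7)*(-1)/(3*29) - 71/3)) = -37365 + (-14732 - (-1/6*14/29 - 71/3)) = -37365 + (-14732 - (-7/87 - 71/3)) = -37365 + (-14732 - 1*(-2066/87)) = -37365 + (-14732 + 2066/87) = -37365 - 1279618/87 = -4530373/87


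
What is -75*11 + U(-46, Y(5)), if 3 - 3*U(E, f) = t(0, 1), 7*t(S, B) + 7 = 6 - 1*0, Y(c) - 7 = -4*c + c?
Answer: -17303/21 ≈ -823.95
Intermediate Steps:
Y(c) = 7 - 3*c (Y(c) = 7 + (-4*c + c) = 7 - 3*c)
t(S, B) = -1/7 (t(S, B) = -1 + (6 - 1*0)/7 = -1 + (6 + 0)/7 = -1 + (1/7)*6 = -1 + 6/7 = -1/7)
U(E, f) = 22/21 (U(E, f) = 1 - 1/3*(-1/7) = 1 + 1/21 = 22/21)
-75*11 + U(-46, Y(5)) = -75*11 + 22/21 = -825 + 22/21 = -17303/21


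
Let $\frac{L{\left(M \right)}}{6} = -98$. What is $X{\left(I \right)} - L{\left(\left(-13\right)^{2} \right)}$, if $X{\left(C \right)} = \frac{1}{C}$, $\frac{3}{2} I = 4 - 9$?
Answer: $\frac{5877}{10} \approx 587.7$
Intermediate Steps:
$L{\left(M \right)} = -588$ ($L{\left(M \right)} = 6 \left(-98\right) = -588$)
$I = - \frac{10}{3}$ ($I = \frac{2 \left(4 - 9\right)}{3} = \frac{2}{3} \left(-5\right) = - \frac{10}{3} \approx -3.3333$)
$X{\left(I \right)} - L{\left(\left(-13\right)^{2} \right)} = \frac{1}{- \frac{10}{3}} - -588 = - \frac{3}{10} + 588 = \frac{5877}{10}$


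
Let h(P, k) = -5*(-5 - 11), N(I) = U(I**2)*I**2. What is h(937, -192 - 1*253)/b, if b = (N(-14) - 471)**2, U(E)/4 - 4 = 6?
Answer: 80/54302161 ≈ 1.4732e-6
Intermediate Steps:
U(E) = 40 (U(E) = 16 + 4*6 = 16 + 24 = 40)
N(I) = 40*I**2
h(P, k) = 80 (h(P, k) = -5*(-16) = 80)
b = 54302161 (b = (40*(-14)**2 - 471)**2 = (40*196 - 471)**2 = (7840 - 471)**2 = 7369**2 = 54302161)
h(937, -192 - 1*253)/b = 80/54302161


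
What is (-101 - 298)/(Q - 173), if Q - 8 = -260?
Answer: 399/425 ≈ 0.93882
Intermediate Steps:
Q = -252 (Q = 8 - 260 = -252)
(-101 - 298)/(Q - 173) = (-101 - 298)/(-252 - 173) = -399/(-425) = -399*(-1/425) = 399/425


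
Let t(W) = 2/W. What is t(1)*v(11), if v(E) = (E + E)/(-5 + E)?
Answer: 22/3 ≈ 7.3333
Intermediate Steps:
v(E) = 2*E/(-5 + E) (v(E) = (2*E)/(-5 + E) = 2*E/(-5 + E))
t(1)*v(11) = (2/1)*(2*11/(-5 + 11)) = (2*1)*(2*11/6) = 2*(2*11*(⅙)) = 2*(11/3) = 22/3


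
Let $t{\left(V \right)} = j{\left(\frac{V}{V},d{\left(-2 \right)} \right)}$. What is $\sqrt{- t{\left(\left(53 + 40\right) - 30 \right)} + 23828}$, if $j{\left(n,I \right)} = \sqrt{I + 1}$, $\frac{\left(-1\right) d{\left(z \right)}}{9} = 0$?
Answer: $\sqrt{23827} \approx 154.36$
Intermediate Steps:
$d{\left(z \right)} = 0$ ($d{\left(z \right)} = \left(-9\right) 0 = 0$)
$j{\left(n,I \right)} = \sqrt{1 + I}$
$t{\left(V \right)} = 1$ ($t{\left(V \right)} = \sqrt{1 + 0} = \sqrt{1} = 1$)
$\sqrt{- t{\left(\left(53 + 40\right) - 30 \right)} + 23828} = \sqrt{\left(-1\right) 1 + 23828} = \sqrt{-1 + 23828} = \sqrt{23827}$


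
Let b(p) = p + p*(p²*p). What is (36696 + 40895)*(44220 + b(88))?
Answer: 4656534169804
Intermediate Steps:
b(p) = p + p⁴ (b(p) = p + p*p³ = p + p⁴)
(36696 + 40895)*(44220 + b(88)) = (36696 + 40895)*(44220 + (88 + 88⁴)) = 77591*(44220 + (88 + 59969536)) = 77591*(44220 + 59969624) = 77591*60013844 = 4656534169804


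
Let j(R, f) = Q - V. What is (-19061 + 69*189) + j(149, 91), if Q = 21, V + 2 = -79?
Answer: -5918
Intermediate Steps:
V = -81 (V = -2 - 79 = -81)
j(R, f) = 102 (j(R, f) = 21 - 1*(-81) = 21 + 81 = 102)
(-19061 + 69*189) + j(149, 91) = (-19061 + 69*189) + 102 = (-19061 + 13041) + 102 = -6020 + 102 = -5918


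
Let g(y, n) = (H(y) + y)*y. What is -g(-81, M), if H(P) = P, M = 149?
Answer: -13122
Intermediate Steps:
g(y, n) = 2*y² (g(y, n) = (y + y)*y = (2*y)*y = 2*y²)
-g(-81, M) = -2*(-81)² = -2*6561 = -1*13122 = -13122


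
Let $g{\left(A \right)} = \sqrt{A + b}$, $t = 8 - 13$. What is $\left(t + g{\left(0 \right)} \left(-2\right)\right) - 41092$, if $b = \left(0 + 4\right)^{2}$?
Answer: $-41105$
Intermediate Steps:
$b = 16$ ($b = 4^{2} = 16$)
$t = -5$ ($t = 8 - 13 = -5$)
$g{\left(A \right)} = \sqrt{16 + A}$ ($g{\left(A \right)} = \sqrt{A + 16} = \sqrt{16 + A}$)
$\left(t + g{\left(0 \right)} \left(-2\right)\right) - 41092 = \left(-5 + \sqrt{16 + 0} \left(-2\right)\right) - 41092 = \left(-5 + \sqrt{16} \left(-2\right)\right) - 41092 = \left(-5 + 4 \left(-2\right)\right) - 41092 = \left(-5 - 8\right) - 41092 = -13 - 41092 = -41105$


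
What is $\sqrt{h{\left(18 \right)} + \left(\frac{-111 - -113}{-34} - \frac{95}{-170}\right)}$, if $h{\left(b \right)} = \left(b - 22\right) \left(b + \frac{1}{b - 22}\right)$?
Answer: $\frac{i \sqrt{282}}{2} \approx 8.3964 i$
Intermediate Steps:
$h{\left(b \right)} = \left(-22 + b\right) \left(b + \frac{1}{-22 + b}\right)$
$\sqrt{h{\left(18 \right)} + \left(\frac{-111 - -113}{-34} - \frac{95}{-170}\right)} = \sqrt{\left(1 + 18^{2} - 396\right) + \left(\frac{-111 - -113}{-34} - \frac{95}{-170}\right)} = \sqrt{\left(1 + 324 - 396\right) + \left(\left(-111 + 113\right) \left(- \frac{1}{34}\right) - - \frac{19}{34}\right)} = \sqrt{-71 + \left(2 \left(- \frac{1}{34}\right) + \frac{19}{34}\right)} = \sqrt{-71 + \left(- \frac{1}{17} + \frac{19}{34}\right)} = \sqrt{-71 + \frac{1}{2}} = \sqrt{- \frac{141}{2}} = \frac{i \sqrt{282}}{2}$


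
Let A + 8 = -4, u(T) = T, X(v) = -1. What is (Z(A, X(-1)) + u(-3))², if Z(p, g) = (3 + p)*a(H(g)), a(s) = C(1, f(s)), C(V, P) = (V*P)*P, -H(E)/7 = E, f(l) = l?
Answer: 197136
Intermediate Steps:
H(E) = -7*E
A = -12 (A = -8 - 4 = -12)
C(V, P) = V*P² (C(V, P) = (P*V)*P = V*P²)
a(s) = s² (a(s) = 1*s² = s²)
Z(p, g) = 49*g²*(3 + p) (Z(p, g) = (3 + p)*(-7*g)² = (3 + p)*(49*g²) = 49*g²*(3 + p))
(Z(A, X(-1)) + u(-3))² = (49*(-1)²*(3 - 12) - 3)² = (49*1*(-9) - 3)² = (-441 - 3)² = (-444)² = 197136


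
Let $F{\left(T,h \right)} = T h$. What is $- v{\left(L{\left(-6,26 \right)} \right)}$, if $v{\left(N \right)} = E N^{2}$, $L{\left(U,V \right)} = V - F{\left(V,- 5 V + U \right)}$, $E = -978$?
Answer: $12408711432$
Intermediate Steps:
$L{\left(U,V \right)} = V - V \left(U - 5 V\right)$ ($L{\left(U,V \right)} = V - V \left(- 5 V + U\right) = V - V \left(U - 5 V\right)$)
$v{\left(N \right)} = - 978 N^{2}$
$- v{\left(L{\left(-6,26 \right)} \right)} = - \left(-978\right) \left(26 \left(1 - -6 + 5 \cdot 26\right)\right)^{2} = - \left(-978\right) \left(26 \left(1 + 6 + 130\right)\right)^{2} = - \left(-978\right) \left(26 \cdot 137\right)^{2} = - \left(-978\right) 3562^{2} = - \left(-978\right) 12687844 = \left(-1\right) \left(-12408711432\right) = 12408711432$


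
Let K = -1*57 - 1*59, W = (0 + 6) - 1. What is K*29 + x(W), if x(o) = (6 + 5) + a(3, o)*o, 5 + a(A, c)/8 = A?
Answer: -3433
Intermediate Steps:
a(A, c) = -40 + 8*A
W = 5 (W = 6 - 1 = 5)
x(o) = 11 - 16*o (x(o) = (6 + 5) + (-40 + 8*3)*o = 11 + (-40 + 24)*o = 11 - 16*o)
K = -116 (K = -57 - 59 = -116)
K*29 + x(W) = -116*29 + (11 - 16*5) = -3364 + (11 - 80) = -3364 - 69 = -3433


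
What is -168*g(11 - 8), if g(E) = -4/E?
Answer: 224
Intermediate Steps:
-168*g(11 - 8) = -(-672)/(11 - 8) = -(-672)/3 = -168*(-4/3) = 224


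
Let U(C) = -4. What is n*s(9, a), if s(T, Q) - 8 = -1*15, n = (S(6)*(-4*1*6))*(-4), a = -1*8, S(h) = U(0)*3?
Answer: 8064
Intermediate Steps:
S(h) = -12 (S(h) = -4*3 = -12)
a = -8
n = -1152 (n = -12*(-4*1)*6*(-4) = -(-48)*6*(-4) = -12*(-24)*(-4) = 288*(-4) = -1152)
s(T, Q) = -7 (s(T, Q) = 8 - 1*15 = 8 - 15 = -7)
n*s(9, a) = -1152*(-7) = 8064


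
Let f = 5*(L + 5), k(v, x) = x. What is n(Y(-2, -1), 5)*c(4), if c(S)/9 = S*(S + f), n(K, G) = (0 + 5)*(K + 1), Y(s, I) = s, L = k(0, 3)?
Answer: -7920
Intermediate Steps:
L = 3
n(K, G) = 5 + 5*K (n(K, G) = 5*(1 + K) = 5 + 5*K)
f = 40 (f = 5*(3 + 5) = 5*8 = 40)
c(S) = 9*S*(40 + S) (c(S) = 9*(S*(S + 40)) = 9*(S*(40 + S)) = 9*S*(40 + S))
n(Y(-2, -1), 5)*c(4) = (5 + 5*(-2))*(9*4*(40 + 4)) = (5 - 10)*(9*4*44) = -5*1584 = -7920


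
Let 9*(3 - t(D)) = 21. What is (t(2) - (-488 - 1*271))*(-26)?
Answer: -59254/3 ≈ -19751.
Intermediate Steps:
t(D) = ⅔ (t(D) = 3 - ⅑*21 = 3 - 7/3 = ⅔)
(t(2) - (-488 - 1*271))*(-26) = (⅔ - (-488 - 1*271))*(-26) = (⅔ - (-488 - 271))*(-26) = (⅔ - 1*(-759))*(-26) = (⅔ + 759)*(-26) = (2279/3)*(-26) = -59254/3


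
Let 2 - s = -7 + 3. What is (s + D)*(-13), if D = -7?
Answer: 13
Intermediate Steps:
s = 6 (s = 2 - (-7 + 3) = 2 - 1*(-4) = 2 + 4 = 6)
(s + D)*(-13) = (6 - 7)*(-13) = -1*(-13) = 13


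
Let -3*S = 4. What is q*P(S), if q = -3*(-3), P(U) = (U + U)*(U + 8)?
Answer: -160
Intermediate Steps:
S = -4/3 (S = -⅓*4 = -4/3 ≈ -1.3333)
P(U) = 2*U*(8 + U) (P(U) = (2*U)*(8 + U) = 2*U*(8 + U))
q = 9
q*P(S) = 9*(2*(-4/3)*(8 - 4/3)) = 9*(2*(-4/3)*(20/3)) = 9*(-160/9) = -160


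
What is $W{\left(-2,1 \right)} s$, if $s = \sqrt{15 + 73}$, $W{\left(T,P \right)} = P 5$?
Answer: $10 \sqrt{22} \approx 46.904$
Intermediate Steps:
$W{\left(T,P \right)} = 5 P$
$s = 2 \sqrt{22}$ ($s = \sqrt{88} = 2 \sqrt{22} \approx 9.3808$)
$W{\left(-2,1 \right)} s = 5 \cdot 1 \cdot 2 \sqrt{22} = 5 \cdot 2 \sqrt{22} = 10 \sqrt{22}$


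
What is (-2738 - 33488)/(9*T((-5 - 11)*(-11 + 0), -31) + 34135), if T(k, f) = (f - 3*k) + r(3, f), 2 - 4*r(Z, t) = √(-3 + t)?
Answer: -8435876168/6778439555 - 652068*I*√34/6778439555 ≈ -1.2445 - 0.00056092*I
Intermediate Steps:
r(Z, t) = ½ - √(-3 + t)/4
T(k, f) = ½ + f - 3*k - √(-3 + f)/4 (T(k, f) = (f - 3*k) + (½ - √(-3 + f)/4) = ½ + f - 3*k - √(-3 + f)/4)
(-2738 - 33488)/(9*T((-5 - 11)*(-11 + 0), -31) + 34135) = (-2738 - 33488)/(9*(½ - 31 - 3*(-5 - 11)*(-11 + 0) - √(-3 - 31)/4) + 34135) = -36226/(9*(½ - 31 - (-48)*(-11) - I*√34/4) + 34135) = -36226/(9*(½ - 31 - 3*176 - I*√34/4) + 34135) = -36226/(9*(½ - 31 - 528 - I*√34/4) + 34135) = -36226/(9*(-1117/2 - I*√34/4) + 34135) = -36226/((-10053/2 - 9*I*√34/4) + 34135) = -36226/(58217/2 - 9*I*√34/4)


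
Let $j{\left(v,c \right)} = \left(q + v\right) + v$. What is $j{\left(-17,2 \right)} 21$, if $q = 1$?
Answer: $-693$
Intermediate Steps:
$j{\left(v,c \right)} = 1 + 2 v$ ($j{\left(v,c \right)} = \left(1 + v\right) + v = 1 + 2 v$)
$j{\left(-17,2 \right)} 21 = \left(1 + 2 \left(-17\right)\right) 21 = \left(1 - 34\right) 21 = \left(-33\right) 21 = -693$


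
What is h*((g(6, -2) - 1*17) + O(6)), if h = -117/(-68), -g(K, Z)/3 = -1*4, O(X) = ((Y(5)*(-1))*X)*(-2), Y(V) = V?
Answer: 6435/68 ≈ 94.632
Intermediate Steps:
O(X) = 10*X (O(X) = ((5*(-1))*X)*(-2) = -5*X*(-2) = 10*X)
g(K, Z) = 12 (g(K, Z) = -(-3)*4 = -3*(-4) = 12)
h = 117/68 (h = -117*(-1/68) = 117/68 ≈ 1.7206)
h*((g(6, -2) - 1*17) + O(6)) = 117*((12 - 1*17) + 10*6)/68 = 117*((12 - 17) + 60)/68 = 117*(-5 + 60)/68 = (117/68)*55 = 6435/68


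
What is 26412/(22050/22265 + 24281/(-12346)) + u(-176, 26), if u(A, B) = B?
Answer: -1450649990798/53677433 ≈ -27025.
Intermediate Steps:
26412/(22050/22265 + 24281/(-12346)) + u(-176, 26) = 26412/(22050/22265 + 24281/(-12346)) + 26 = 26412/(22050*(1/22265) + 24281*(-1/12346)) + 26 = 26412/(4410/4453 - 24281/12346) + 26 = 26412/(-53677433/54976738) + 26 = 26412*(-54976738/53677433) + 26 = -1452045604056/53677433 + 26 = -1450649990798/53677433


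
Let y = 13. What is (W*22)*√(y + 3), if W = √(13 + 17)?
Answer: 88*√30 ≈ 482.00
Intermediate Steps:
W = √30 ≈ 5.4772
(W*22)*√(y + 3) = (√30*22)*√(13 + 3) = (22*√30)*√16 = (22*√30)*4 = 88*√30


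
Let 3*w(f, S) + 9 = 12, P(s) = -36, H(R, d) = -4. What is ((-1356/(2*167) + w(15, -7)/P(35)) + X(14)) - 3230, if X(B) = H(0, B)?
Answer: -19467383/6012 ≈ -3238.1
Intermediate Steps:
X(B) = -4
w(f, S) = 1 (w(f, S) = -3 + (⅓)*12 = -3 + 4 = 1)
((-1356/(2*167) + w(15, -7)/P(35)) + X(14)) - 3230 = ((-1356/(2*167) + 1/(-36)) - 4) - 3230 = ((-1356/334 + 1*(-1/36)) - 4) - 3230 = ((-1356*1/334 - 1/36) - 4) - 3230 = ((-678/167 - 1/36) - 4) - 3230 = (-24575/6012 - 4) - 3230 = -48623/6012 - 3230 = -19467383/6012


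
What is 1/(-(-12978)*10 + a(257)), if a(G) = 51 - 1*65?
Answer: 1/129766 ≈ 7.7062e-6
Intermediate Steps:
a(G) = -14 (a(G) = 51 - 65 = -14)
1/(-(-12978)*10 + a(257)) = 1/(-(-12978)*10 - 14) = 1/(-4326*(-30) - 14) = 1/(129780 - 14) = 1/129766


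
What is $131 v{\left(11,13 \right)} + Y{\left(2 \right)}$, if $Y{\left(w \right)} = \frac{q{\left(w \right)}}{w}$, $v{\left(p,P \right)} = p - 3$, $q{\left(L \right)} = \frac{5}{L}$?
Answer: $\frac{4197}{4} \approx 1049.3$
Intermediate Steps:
$v{\left(p,P \right)} = -3 + p$ ($v{\left(p,P \right)} = p - 3 = -3 + p$)
$Y{\left(w \right)} = \frac{5}{w^{2}}$ ($Y{\left(w \right)} = \frac{5 \frac{1}{w}}{w} = \frac{5}{w^{2}}$)
$131 v{\left(11,13 \right)} + Y{\left(2 \right)} = 131 \left(-3 + 11\right) + \frac{5}{4} = 131 \cdot 8 + 5 \cdot \frac{1}{4} = 1048 + \frac{5}{4} = \frac{4197}{4}$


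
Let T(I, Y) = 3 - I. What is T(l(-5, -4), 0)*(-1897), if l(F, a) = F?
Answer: -15176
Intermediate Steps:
T(l(-5, -4), 0)*(-1897) = (3 - 1*(-5))*(-1897) = (3 + 5)*(-1897) = 8*(-1897) = -15176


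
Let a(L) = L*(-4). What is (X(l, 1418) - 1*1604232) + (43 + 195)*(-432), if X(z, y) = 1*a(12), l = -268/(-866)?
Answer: -1707096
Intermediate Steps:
a(L) = -4*L
l = 134/433 (l = -268*(-1/866) = 134/433 ≈ 0.30947)
X(z, y) = -48 (X(z, y) = 1*(-4*12) = 1*(-48) = -48)
(X(l, 1418) - 1*1604232) + (43 + 195)*(-432) = (-48 - 1*1604232) + (43 + 195)*(-432) = (-48 - 1604232) + 238*(-432) = -1604280 - 102816 = -1707096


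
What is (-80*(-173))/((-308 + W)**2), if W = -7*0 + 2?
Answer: 3460/23409 ≈ 0.14781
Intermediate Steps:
W = 2 (W = 0 + 2 = 2)
(-80*(-173))/((-308 + W)**2) = (-80*(-173))/((-308 + 2)**2) = 13840/((-306)**2) = 13840/93636 = 13840*(1/93636) = 3460/23409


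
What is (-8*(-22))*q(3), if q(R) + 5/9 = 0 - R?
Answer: -5632/9 ≈ -625.78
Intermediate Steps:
q(R) = -5/9 - R (q(R) = -5/9 + (0 - R) = -5/9 - R)
(-8*(-22))*q(3) = (-8*(-22))*(-5/9 - 1*3) = 176*(-5/9 - 3) = 176*(-32/9) = -5632/9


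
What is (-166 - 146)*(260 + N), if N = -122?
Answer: -43056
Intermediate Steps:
(-166 - 146)*(260 + N) = (-166 - 146)*(260 - 122) = -312*138 = -43056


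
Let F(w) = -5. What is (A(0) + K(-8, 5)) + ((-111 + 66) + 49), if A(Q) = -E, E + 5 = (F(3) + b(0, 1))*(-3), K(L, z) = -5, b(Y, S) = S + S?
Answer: -5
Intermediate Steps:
b(Y, S) = 2*S
E = 4 (E = -5 + (-5 + 2*1)*(-3) = -5 + (-5 + 2)*(-3) = -5 - 3*(-3) = -5 + 9 = 4)
A(Q) = -4 (A(Q) = -1*4 = -4)
(A(0) + K(-8, 5)) + ((-111 + 66) + 49) = (-4 - 5) + ((-111 + 66) + 49) = -9 + (-45 + 49) = -9 + 4 = -5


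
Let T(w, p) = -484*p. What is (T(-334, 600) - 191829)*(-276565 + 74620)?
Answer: 97383735405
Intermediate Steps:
(T(-334, 600) - 191829)*(-276565 + 74620) = (-484*600 - 191829)*(-276565 + 74620) = (-290400 - 191829)*(-201945) = -482229*(-201945) = 97383735405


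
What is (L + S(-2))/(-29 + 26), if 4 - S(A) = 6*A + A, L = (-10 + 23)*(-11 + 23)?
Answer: -58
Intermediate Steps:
L = 156 (L = 13*12 = 156)
S(A) = 4 - 7*A (S(A) = 4 - (6*A + A) = 4 - 7*A)
(L + S(-2))/(-29 + 26) = (156 + (4 - 7*(-2)))/(-29 + 26) = (156 + (4 + 14))/(-3) = -(156 + 18)/3 = -1/3*174 = -58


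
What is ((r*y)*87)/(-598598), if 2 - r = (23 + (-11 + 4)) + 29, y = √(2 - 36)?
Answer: 3741*I*√34/598598 ≈ 0.036441*I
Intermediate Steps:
y = I*√34 (y = √(-34) = I*√34 ≈ 5.8309*I)
r = -43 (r = 2 - ((23 + (-11 + 4)) + 29) = 2 - ((23 - 7) + 29) = 2 - (16 + 29) = 2 - 1*45 = 2 - 45 = -43)
((r*y)*87)/(-598598) = (-43*I*√34*87)/(-598598) = (-43*I*√34*87)*(-1/598598) = -3741*I*√34*(-1/598598) = 3741*I*√34/598598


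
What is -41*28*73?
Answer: -83804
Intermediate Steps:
-41*28*73 = -1148*73 = -83804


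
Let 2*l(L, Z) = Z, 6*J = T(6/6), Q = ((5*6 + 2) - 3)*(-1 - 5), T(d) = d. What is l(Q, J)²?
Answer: 1/144 ≈ 0.0069444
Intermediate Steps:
Q = -174 (Q = ((30 + 2) - 3)*(-6) = (32 - 3)*(-6) = 29*(-6) = -174)
J = ⅙ (J = (6/6)/6 = (6*(⅙))/6 = (⅙)*1 = ⅙ ≈ 0.16667)
l(L, Z) = Z/2
l(Q, J)² = ((½)*(⅙))² = (1/12)² = 1/144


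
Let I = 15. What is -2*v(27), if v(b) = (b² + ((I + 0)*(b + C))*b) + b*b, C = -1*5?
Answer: -20736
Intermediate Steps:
C = -5
v(b) = 2*b² + b*(-75 + 15*b) (v(b) = (b² + ((15 + 0)*(b - 5))*b) + b*b = (b² + (15*(-5 + b))*b) + b² = (b² + (-75 + 15*b)*b) + b² = (b² + b*(-75 + 15*b)) + b² = 2*b² + b*(-75 + 15*b))
-2*v(27) = -54*(-75 + 17*27) = -54*(-75 + 459) = -54*384 = -2*10368 = -20736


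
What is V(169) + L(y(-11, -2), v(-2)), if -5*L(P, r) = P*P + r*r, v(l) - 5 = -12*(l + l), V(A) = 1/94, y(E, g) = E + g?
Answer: -279927/470 ≈ -595.59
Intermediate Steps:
V(A) = 1/94
v(l) = 5 - 24*l (v(l) = 5 - 12*(l + l) = 5 - 24*l)
L(P, r) = -P²/5 - r²/5 (L(P, r) = -(P*P + r*r)/5 = -(P² + r²)/5 = -P²/5 - r²/5)
V(169) + L(y(-11, -2), v(-2)) = 1/94 + (-(-11 - 2)²/5 - (5 - 24*(-2))²/5) = 1/94 + (-⅕*(-13)² - (5 + 48)²/5) = 1/94 + (-⅕*169 - ⅕*53²) = 1/94 + (-169/5 - ⅕*2809) = 1/94 + (-169/5 - 2809/5) = 1/94 - 2978/5 = -279927/470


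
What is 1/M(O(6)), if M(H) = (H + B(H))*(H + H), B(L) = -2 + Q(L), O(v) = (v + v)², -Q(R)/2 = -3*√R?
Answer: 1/61632 ≈ 1.6225e-5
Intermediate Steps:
Q(R) = 6*√R (Q(R) = -(-6)*√R = 6*√R)
O(v) = 4*v² (O(v) = (2*v)² = 4*v²)
B(L) = -2 + 6*√L
M(H) = 2*H*(-2 + H + 6*√H) (M(H) = (H + (-2 + 6*√H))*(H + H) = (-2 + H + 6*√H)*(2*H) = 2*H*(-2 + H + 6*√H))
1/M(O(6)) = 1/(2*(4*6²)*(-2 + 4*6² + 6*√(4*6²))) = 1/(2*(4*36)*(-2 + 4*36 + 6*√(4*36))) = 1/(2*144*(-2 + 144 + 6*√144)) = 1/(2*144*(-2 + 144 + 6*12)) = 1/(2*144*(-2 + 144 + 72)) = 1/(2*144*214) = 1/61632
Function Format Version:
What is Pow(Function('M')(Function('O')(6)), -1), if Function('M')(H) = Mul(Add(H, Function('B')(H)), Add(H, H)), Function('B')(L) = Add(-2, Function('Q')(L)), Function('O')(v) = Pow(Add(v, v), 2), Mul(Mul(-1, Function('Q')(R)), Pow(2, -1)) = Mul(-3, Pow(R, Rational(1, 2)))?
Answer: Rational(1, 61632) ≈ 1.6225e-5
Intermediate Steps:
Function('Q')(R) = Mul(6, Pow(R, Rational(1, 2))) (Function('Q')(R) = Mul(-2, Mul(-3, Pow(R, Rational(1, 2)))) = Mul(6, Pow(R, Rational(1, 2))))
Function('O')(v) = Mul(4, Pow(v, 2)) (Function('O')(v) = Pow(Mul(2, v), 2) = Mul(4, Pow(v, 2)))
Function('B')(L) = Add(-2, Mul(6, Pow(L, Rational(1, 2))))
Function('M')(H) = Mul(2, H, Add(-2, H, Mul(6, Pow(H, Rational(1, 2))))) (Function('M')(H) = Mul(Add(H, Add(-2, Mul(6, Pow(H, Rational(1, 2))))), Add(H, H)) = Mul(Add(-2, H, Mul(6, Pow(H, Rational(1, 2)))), Mul(2, H)) = Mul(2, H, Add(-2, H, Mul(6, Pow(H, Rational(1, 2))))))
Pow(Function('M')(Function('O')(6)), -1) = Pow(Mul(2, Mul(4, Pow(6, 2)), Add(-2, Mul(4, Pow(6, 2)), Mul(6, Pow(Mul(4, Pow(6, 2)), Rational(1, 2))))), -1) = Pow(Mul(2, Mul(4, 36), Add(-2, Mul(4, 36), Mul(6, Pow(Mul(4, 36), Rational(1, 2))))), -1) = Pow(Mul(2, 144, Add(-2, 144, Mul(6, Pow(144, Rational(1, 2))))), -1) = Pow(Mul(2, 144, Add(-2, 144, Mul(6, 12))), -1) = Pow(Mul(2, 144, Add(-2, 144, 72)), -1) = Pow(Mul(2, 144, 214), -1) = Pow(61632, -1) = Rational(1, 61632)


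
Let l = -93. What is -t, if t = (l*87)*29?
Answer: 234639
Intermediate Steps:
t = -234639 (t = -93*87*29 = -8091*29 = -234639)
-t = -1*(-234639) = 234639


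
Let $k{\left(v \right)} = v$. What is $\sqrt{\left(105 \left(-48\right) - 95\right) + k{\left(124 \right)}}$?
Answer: $i \sqrt{5011} \approx 70.788 i$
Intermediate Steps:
$\sqrt{\left(105 \left(-48\right) - 95\right) + k{\left(124 \right)}} = \sqrt{\left(105 \left(-48\right) - 95\right) + 124} = \sqrt{\left(-5040 - 95\right) + 124} = \sqrt{-5135 + 124} = \sqrt{-5011} = i \sqrt{5011}$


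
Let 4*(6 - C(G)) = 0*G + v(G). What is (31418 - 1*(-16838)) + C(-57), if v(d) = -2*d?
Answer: 96467/2 ≈ 48234.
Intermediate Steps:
C(G) = 6 + G/2 (C(G) = 6 - (0*G - 2*G)/4 = 6 - (0 - 2*G)/4 = 6 - (-1)*G/2 = 6 + G/2)
(31418 - 1*(-16838)) + C(-57) = (31418 - 1*(-16838)) + (6 + (½)*(-57)) = (31418 + 16838) + (6 - 57/2) = 48256 - 45/2 = 96467/2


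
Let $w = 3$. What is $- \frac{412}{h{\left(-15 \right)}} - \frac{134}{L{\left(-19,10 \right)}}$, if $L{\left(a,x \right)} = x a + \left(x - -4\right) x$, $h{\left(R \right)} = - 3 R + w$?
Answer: $- \frac{1771}{300} \approx -5.9033$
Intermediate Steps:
$h{\left(R \right)} = 3 - 3 R$ ($h{\left(R \right)} = - 3 R + 3 = 3 - 3 R$)
$L{\left(a,x \right)} = a x + x \left(4 + x\right)$ ($L{\left(a,x \right)} = a x + \left(x + 4\right) x = a x + \left(4 + x\right) x = a x + x \left(4 + x\right)$)
$- \frac{412}{h{\left(-15 \right)}} - \frac{134}{L{\left(-19,10 \right)}} = - \frac{412}{3 - -45} - \frac{134}{10 \left(4 - 19 + 10\right)} = - \frac{412}{3 + 45} - \frac{134}{10 \left(-5\right)} = - \frac{412}{48} - \frac{134}{-50} = \left(-412\right) \frac{1}{48} - - \frac{67}{25} = - \frac{103}{12} + \frac{67}{25} = - \frac{1771}{300}$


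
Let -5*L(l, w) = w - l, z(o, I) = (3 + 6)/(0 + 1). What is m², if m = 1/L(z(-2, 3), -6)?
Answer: ⅑ ≈ 0.11111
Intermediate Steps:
z(o, I) = 9 (z(o, I) = 9/1 = 9*1 = 9)
L(l, w) = -w/5 + l/5 (L(l, w) = -(w - l)/5 = -w/5 + l/5)
m = ⅓ (m = 1/(-⅕*(-6) + (⅕)*9) = 1/(6/5 + 9/5) = 1/3 = ⅓ ≈ 0.33333)
m² = (⅓)² = ⅑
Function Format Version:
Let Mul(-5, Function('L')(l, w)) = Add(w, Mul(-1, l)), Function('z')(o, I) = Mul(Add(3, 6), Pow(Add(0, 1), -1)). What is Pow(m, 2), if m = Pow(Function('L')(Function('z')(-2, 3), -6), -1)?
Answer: Rational(1, 9) ≈ 0.11111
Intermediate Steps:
Function('z')(o, I) = 9 (Function('z')(o, I) = Mul(9, Pow(1, -1)) = Mul(9, 1) = 9)
Function('L')(l, w) = Add(Mul(Rational(-1, 5), w), Mul(Rational(1, 5), l)) (Function('L')(l, w) = Mul(Rational(-1, 5), Add(w, Mul(-1, l))) = Add(Mul(Rational(-1, 5), w), Mul(Rational(1, 5), l)))
m = Rational(1, 3) (m = Pow(Add(Mul(Rational(-1, 5), -6), Mul(Rational(1, 5), 9)), -1) = Pow(Add(Rational(6, 5), Rational(9, 5)), -1) = Pow(3, -1) = Rational(1, 3) ≈ 0.33333)
Pow(m, 2) = Pow(Rational(1, 3), 2) = Rational(1, 9)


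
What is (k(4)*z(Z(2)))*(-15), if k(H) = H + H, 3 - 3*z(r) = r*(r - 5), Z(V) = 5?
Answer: -120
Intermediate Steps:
z(r) = 1 - r*(-5 + r)/3 (z(r) = 1 - r*(r - 5)/3 = 1 - r*(-5 + r)/3)
k(H) = 2*H
(k(4)*z(Z(2)))*(-15) = ((2*4)*(1 - ⅓*5² + (5/3)*5))*(-15) = (8*(1 - ⅓*25 + 25/3))*(-15) = (8*(1 - 25/3 + 25/3))*(-15) = (8*1)*(-15) = 8*(-15) = -120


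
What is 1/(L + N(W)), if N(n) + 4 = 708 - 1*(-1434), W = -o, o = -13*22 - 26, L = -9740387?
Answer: -1/9738249 ≈ -1.0269e-7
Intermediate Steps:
o = -312 (o = -286 - 26 = -312)
W = 312 (W = -1*(-312) = 312)
N(n) = 2138 (N(n) = -4 + (708 - 1*(-1434)) = -4 + (708 + 1434) = -4 + 2142 = 2138)
1/(L + N(W)) = 1/(-9740387 + 2138) = 1/(-9738249) = -1/9738249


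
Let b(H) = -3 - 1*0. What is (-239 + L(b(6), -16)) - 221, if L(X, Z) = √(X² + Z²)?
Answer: -460 + √265 ≈ -443.72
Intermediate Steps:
b(H) = -3 (b(H) = -3 + 0 = -3)
(-239 + L(b(6), -16)) - 221 = (-239 + √((-3)² + (-16)²)) - 221 = (-239 + √(9 + 256)) - 221 = (-239 + √265) - 221 = -460 + √265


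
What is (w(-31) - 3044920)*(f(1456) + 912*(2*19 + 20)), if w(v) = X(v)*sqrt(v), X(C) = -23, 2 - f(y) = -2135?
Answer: -167571082360 - 1265759*I*sqrt(31) ≈ -1.6757e+11 - 7.0474e+6*I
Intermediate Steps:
f(y) = 2137 (f(y) = 2 - 1*(-2135) = 2 + 2135 = 2137)
w(v) = -23*sqrt(v)
(w(-31) - 3044920)*(f(1456) + 912*(2*19 + 20)) = (-23*I*sqrt(31) - 3044920)*(2137 + 912*(2*19 + 20)) = (-23*I*sqrt(31) - 3044920)*(2137 + 912*(38 + 20)) = (-23*I*sqrt(31) - 3044920)*(2137 + 912*58) = (-3044920 - 23*I*sqrt(31))*(2137 + 52896) = (-3044920 - 23*I*sqrt(31))*55033 = -167571082360 - 1265759*I*sqrt(31)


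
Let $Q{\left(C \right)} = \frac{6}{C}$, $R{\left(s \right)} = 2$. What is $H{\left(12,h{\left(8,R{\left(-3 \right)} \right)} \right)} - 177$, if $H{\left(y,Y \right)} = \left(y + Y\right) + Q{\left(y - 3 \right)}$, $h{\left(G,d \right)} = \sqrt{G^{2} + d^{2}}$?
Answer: $- \frac{493}{3} + 2 \sqrt{17} \approx -156.09$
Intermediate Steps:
$H{\left(y,Y \right)} = Y + y + \frac{6}{-3 + y}$ ($H{\left(y,Y \right)} = \left(y + Y\right) + \frac{6}{y - 3} = \left(Y + y\right) + \frac{6}{-3 + y} = Y + y + \frac{6}{-3 + y}$)
$H{\left(12,h{\left(8,R{\left(-3 \right)} \right)} \right)} - 177 = \frac{6 + \left(-3 + 12\right) \left(\sqrt{8^{2} + 2^{2}} + 12\right)}{-3 + 12} - 177 = \frac{6 + 9 \left(\sqrt{64 + 4} + 12\right)}{9} - 177 = \frac{6 + 9 \left(\sqrt{68} + 12\right)}{9} - 177 = \frac{6 + 9 \left(2 \sqrt{17} + 12\right)}{9} - 177 = \frac{6 + 9 \left(12 + 2 \sqrt{17}\right)}{9} - 177 = \frac{6 + \left(108 + 18 \sqrt{17}\right)}{9} - 177 = \frac{114 + 18 \sqrt{17}}{9} - 177 = \left(\frac{38}{3} + 2 \sqrt{17}\right) - 177 = - \frac{493}{3} + 2 \sqrt{17}$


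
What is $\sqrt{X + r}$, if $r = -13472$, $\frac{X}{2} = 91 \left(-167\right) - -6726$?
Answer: $i \sqrt{30414} \approx 174.4 i$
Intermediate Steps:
$X = -16942$ ($X = 2 \left(91 \left(-167\right) - -6726\right) = 2 \left(-15197 + 6726\right) = 2 \left(-8471\right) = -16942$)
$\sqrt{X + r} = \sqrt{-16942 - 13472} = \sqrt{-30414} = i \sqrt{30414}$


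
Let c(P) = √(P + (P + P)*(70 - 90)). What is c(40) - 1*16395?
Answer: -16395 + 2*I*√390 ≈ -16395.0 + 39.497*I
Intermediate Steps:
c(P) = √39*√(-P) (c(P) = √(P + (2*P)*(-20)) = √(P - 40*P) = √(-39*P) = √39*√(-P))
c(40) - 1*16395 = √39*√(-1*40) - 1*16395 = √39*√(-40) - 16395 = √39*(2*I*√10) - 16395 = 2*I*√390 - 16395 = -16395 + 2*I*√390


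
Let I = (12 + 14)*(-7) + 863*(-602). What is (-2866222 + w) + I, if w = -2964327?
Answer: -6350257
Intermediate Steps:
I = -519708 (I = 26*(-7) - 519526 = -182 - 519526 = -519708)
(-2866222 + w) + I = (-2866222 - 2964327) - 519708 = -5830549 - 519708 = -6350257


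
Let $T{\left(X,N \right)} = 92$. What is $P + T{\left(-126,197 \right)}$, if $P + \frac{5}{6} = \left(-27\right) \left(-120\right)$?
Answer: $\frac{19987}{6} \approx 3331.2$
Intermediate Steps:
$P = \frac{19435}{6}$ ($P = - \frac{5}{6} - -3240 = - \frac{5}{6} + 3240 = \frac{19435}{6} \approx 3239.2$)
$P + T{\left(-126,197 \right)} = \frac{19435}{6} + 92 = \frac{19987}{6}$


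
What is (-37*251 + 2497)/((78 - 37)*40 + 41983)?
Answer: -6790/43623 ≈ -0.15565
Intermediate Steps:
(-37*251 + 2497)/((78 - 37)*40 + 41983) = (-9287 + 2497)/(41*40 + 41983) = -6790/(1640 + 41983) = -6790/43623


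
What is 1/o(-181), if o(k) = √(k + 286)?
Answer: √105/105 ≈ 0.097590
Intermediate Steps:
o(k) = √(286 + k)
1/o(-181) = 1/(√(286 - 181)) = 1/(√105) = √105/105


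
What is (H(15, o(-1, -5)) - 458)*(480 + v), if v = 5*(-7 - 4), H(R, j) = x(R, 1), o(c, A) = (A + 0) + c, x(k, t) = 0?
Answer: -194650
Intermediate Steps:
o(c, A) = A + c
H(R, j) = 0
v = -55 (v = 5*(-11) = -55)
(H(15, o(-1, -5)) - 458)*(480 + v) = (0 - 458)*(480 - 55) = -458*425 = -194650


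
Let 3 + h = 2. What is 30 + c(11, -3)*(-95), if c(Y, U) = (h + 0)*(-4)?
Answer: -350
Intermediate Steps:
h = -1 (h = -3 + 2 = -1)
c(Y, U) = 4 (c(Y, U) = (-1 + 0)*(-4) = -1*(-4) = 4)
30 + c(11, -3)*(-95) = 30 + 4*(-95) = 30 - 380 = -350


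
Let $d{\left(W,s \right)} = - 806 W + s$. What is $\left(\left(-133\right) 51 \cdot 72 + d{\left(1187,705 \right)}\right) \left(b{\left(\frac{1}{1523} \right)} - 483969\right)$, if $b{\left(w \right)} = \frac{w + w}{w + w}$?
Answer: $699039991424$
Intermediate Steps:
$d{\left(W,s \right)} = s - 806 W$
$b{\left(w \right)} = 1$ ($b{\left(w \right)} = \frac{2 w}{2 w} = 2 w \frac{1}{2 w} = 1$)
$\left(\left(-133\right) 51 \cdot 72 + d{\left(1187,705 \right)}\right) \left(b{\left(\frac{1}{1523} \right)} - 483969\right) = \left(\left(-133\right) 51 \cdot 72 + \left(705 - 956722\right)\right) \left(1 - 483969\right) = \left(\left(-6783\right) 72 + \left(705 - 956722\right)\right) \left(-483968\right) = \left(-488376 - 956017\right) \left(-483968\right) = \left(-1444393\right) \left(-483968\right) = 699039991424$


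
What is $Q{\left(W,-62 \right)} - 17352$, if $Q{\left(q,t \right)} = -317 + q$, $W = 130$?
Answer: $-17539$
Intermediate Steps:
$Q{\left(W,-62 \right)} - 17352 = \left(-317 + 130\right) - 17352 = -187 - 17352 = -17539$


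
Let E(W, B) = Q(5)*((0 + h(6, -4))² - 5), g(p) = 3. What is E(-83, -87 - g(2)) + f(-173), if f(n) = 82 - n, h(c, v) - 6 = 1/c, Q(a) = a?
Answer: 15125/36 ≈ 420.14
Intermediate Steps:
h(c, v) = 6 + 1/c
E(W, B) = 5945/36 (E(W, B) = 5*((0 + (6 + 1/6))² - 5) = 5*((0 + (6 + ⅙))² - 5) = 5*((0 + 37/6)² - 5) = 5*((37/6)² - 5) = 5*(1369/36 - 5) = 5*(1189/36) = 5945/36)
E(-83, -87 - g(2)) + f(-173) = 5945/36 + (82 - 1*(-173)) = 5945/36 + (82 + 173) = 5945/36 + 255 = 15125/36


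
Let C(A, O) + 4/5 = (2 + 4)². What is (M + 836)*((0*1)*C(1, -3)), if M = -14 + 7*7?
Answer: 0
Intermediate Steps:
C(A, O) = 176/5 (C(A, O) = -⅘ + (2 + 4)² = -⅘ + 6² = -⅘ + 36 = 176/5)
M = 35 (M = -14 + 49 = 35)
(M + 836)*((0*1)*C(1, -3)) = (35 + 836)*((0*1)*(176/5)) = 871*(0*(176/5)) = 871*0 = 0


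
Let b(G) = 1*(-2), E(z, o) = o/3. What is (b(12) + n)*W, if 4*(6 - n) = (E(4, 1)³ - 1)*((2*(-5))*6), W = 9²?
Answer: -846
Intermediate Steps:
E(z, o) = o/3 (E(z, o) = o*(⅓) = o/3)
b(G) = -2
W = 81
n = -76/9 (n = 6 - (((⅓)*1)³ - 1)*(2*(-5))*6/4 = 6 - ((⅓)³ - 1)*(-10*6)/4 = 6 - (1/27 - 1)*(-60)/4 = 6 - (-13)*(-60)/54 = 6 - ¼*520/9 = 6 - 130/9 = -76/9 ≈ -8.4444)
(b(12) + n)*W = (-2 - 76/9)*81 = -94/9*81 = -846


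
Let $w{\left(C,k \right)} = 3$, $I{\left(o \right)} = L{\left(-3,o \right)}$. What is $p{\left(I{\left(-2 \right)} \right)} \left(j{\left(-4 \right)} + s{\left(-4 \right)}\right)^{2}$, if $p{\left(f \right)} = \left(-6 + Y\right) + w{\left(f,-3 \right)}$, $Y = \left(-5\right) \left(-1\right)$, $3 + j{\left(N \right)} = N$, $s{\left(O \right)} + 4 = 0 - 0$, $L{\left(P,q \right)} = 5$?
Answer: $242$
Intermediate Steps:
$I{\left(o \right)} = 5$
$s{\left(O \right)} = -4$ ($s{\left(O \right)} = -4 + \left(0 - 0\right) = -4 + \left(0 + 0\right) = -4 + 0 = -4$)
$j{\left(N \right)} = -3 + N$
$Y = 5$
$p{\left(f \right)} = 2$ ($p{\left(f \right)} = \left(-6 + 5\right) + 3 = -1 + 3 = 2$)
$p{\left(I{\left(-2 \right)} \right)} \left(j{\left(-4 \right)} + s{\left(-4 \right)}\right)^{2} = 2 \left(\left(-3 - 4\right) - 4\right)^{2} = 2 \left(-7 - 4\right)^{2} = 2 \left(-11\right)^{2} = 2 \cdot 121 = 242$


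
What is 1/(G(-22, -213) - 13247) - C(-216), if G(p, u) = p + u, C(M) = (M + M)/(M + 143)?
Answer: -5824297/984186 ≈ -5.9179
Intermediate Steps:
C(M) = 2*M/(143 + M) (C(M) = (2*M)/(143 + M) = 2*M/(143 + M))
1/(G(-22, -213) - 13247) - C(-216) = 1/((-22 - 213) - 13247) - 2*(-216)/(143 - 216) = 1/(-235 - 13247) - 2*(-216)/(-73) = 1/(-13482) - 2*(-216)*(-1)/73 = -1/13482 - 1*432/73 = -1/13482 - 432/73 = -5824297/984186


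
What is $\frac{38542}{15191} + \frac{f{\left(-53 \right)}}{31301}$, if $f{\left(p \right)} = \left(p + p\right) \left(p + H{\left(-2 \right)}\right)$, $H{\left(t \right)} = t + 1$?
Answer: $\frac{1293356426}{475493491} \approx 2.72$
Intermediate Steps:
$H{\left(t \right)} = 1 + t$
$f{\left(p \right)} = 2 p \left(-1 + p\right)$ ($f{\left(p \right)} = \left(p + p\right) \left(p + \left(1 - 2\right)\right) = 2 p \left(p - 1\right) = 2 p \left(-1 + p\right)$)
$\frac{38542}{15191} + \frac{f{\left(-53 \right)}}{31301} = \frac{38542}{15191} + \frac{2 \left(-53\right) \left(-1 - 53\right)}{31301} = 38542 \cdot \frac{1}{15191} + 2 \left(-53\right) \left(-54\right) \frac{1}{31301} = \frac{38542}{15191} + 5724 \cdot \frac{1}{31301} = \frac{38542}{15191} + \frac{5724}{31301} = \frac{1293356426}{475493491}$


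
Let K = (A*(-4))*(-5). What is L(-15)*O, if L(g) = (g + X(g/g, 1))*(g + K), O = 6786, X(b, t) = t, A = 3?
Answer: -4275180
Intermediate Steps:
K = 60 (K = (3*(-4))*(-5) = -12*(-5) = 60)
L(g) = (1 + g)*(60 + g) (L(g) = (g + 1)*(g + 60) = (1 + g)*(60 + g))
L(-15)*O = (60 + (-15)² + 61*(-15))*6786 = (60 + 225 - 915)*6786 = -630*6786 = -4275180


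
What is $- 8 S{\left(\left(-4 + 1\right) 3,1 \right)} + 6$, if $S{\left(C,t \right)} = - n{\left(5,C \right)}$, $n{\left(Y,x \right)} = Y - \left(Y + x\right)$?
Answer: $78$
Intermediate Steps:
$n{\left(Y,x \right)} = - x$ ($n{\left(Y,x \right)} = Y - \left(Y + x\right) = - x$)
$S{\left(C,t \right)} = C$ ($S{\left(C,t \right)} = - \left(-1\right) C = C$)
$- 8 S{\left(\left(-4 + 1\right) 3,1 \right)} + 6 = - 8 \left(-4 + 1\right) 3 + 6 = - 8 \left(\left(-3\right) 3\right) + 6 = \left(-8\right) \left(-9\right) + 6 = 72 + 6 = 78$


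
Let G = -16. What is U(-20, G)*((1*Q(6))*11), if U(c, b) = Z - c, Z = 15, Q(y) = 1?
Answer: 385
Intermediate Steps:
U(c, b) = 15 - c
U(-20, G)*((1*Q(6))*11) = (15 - 1*(-20))*((1*1)*11) = (15 + 20)*(1*11) = 35*11 = 385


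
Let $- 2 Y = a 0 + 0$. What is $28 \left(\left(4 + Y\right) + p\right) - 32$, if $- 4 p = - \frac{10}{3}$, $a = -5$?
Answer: $\frac{310}{3} \approx 103.33$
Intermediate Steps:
$p = \frac{5}{6}$ ($p = - \frac{\left(-10\right) \frac{1}{3}}{4} = \left(- \frac{1}{4}\right) \left(- \frac{10}{3}\right) = \frac{5}{6} \approx 0.83333$)
$Y = 0$ ($Y = - \frac{\left(-5\right) 0 + 0}{2} = - \frac{0 + 0}{2} = \left(- \frac{1}{2}\right) 0 = 0$)
$28 \left(\left(4 + Y\right) + p\right) - 32 = 28 \left(\left(4 + 0\right) + \frac{5}{6}\right) - 32 = 28 \left(4 + \frac{5}{6}\right) - 32 = 28 \cdot \frac{29}{6} - 32 = \frac{406}{3} - 32 = \frac{310}{3}$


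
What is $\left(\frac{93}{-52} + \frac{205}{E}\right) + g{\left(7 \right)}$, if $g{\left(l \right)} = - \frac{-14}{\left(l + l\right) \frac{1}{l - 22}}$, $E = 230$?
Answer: $- \frac{19013}{1196} \approx -15.897$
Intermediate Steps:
$g{\left(l \right)} = \frac{7 \left(-22 + l\right)}{l}$ ($g{\left(l \right)} = - \frac{-14}{2 l \frac{1}{-22 + l}} = - \left(-14\right) \frac{-22 + l}{2 l} = - \frac{\left(-7\right) \left(-22 + l\right)}{l} = \frac{7 \left(-22 + l\right)}{l}$)
$\left(\frac{93}{-52} + \frac{205}{E}\right) + g{\left(7 \right)} = \left(\frac{93}{-52} + \frac{205}{230}\right) + \left(7 - \frac{154}{7}\right) = \left(93 \left(- \frac{1}{52}\right) + 205 \cdot \frac{1}{230}\right) + \left(7 - 22\right) = \left(- \frac{93}{52} + \frac{41}{46}\right) + \left(7 - 22\right) = - \frac{1073}{1196} - 15 = - \frac{19013}{1196}$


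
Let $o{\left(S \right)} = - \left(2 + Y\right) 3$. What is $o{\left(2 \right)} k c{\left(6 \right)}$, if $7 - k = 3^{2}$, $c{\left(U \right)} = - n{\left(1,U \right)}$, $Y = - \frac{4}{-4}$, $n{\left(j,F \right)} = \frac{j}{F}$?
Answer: $-3$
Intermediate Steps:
$Y = 1$ ($Y = \left(-4\right) \left(- \frac{1}{4}\right) = 1$)
$c{\left(U \right)} = - \frac{1}{U}$
$o{\left(S \right)} = -9$ ($o{\left(S \right)} = - \left(2 + 1\right) 3 = - 3 \cdot 3 = \left(-1\right) 9 = -9$)
$k = -2$ ($k = 7 - 3^{2} = 7 - 9 = -2$)
$o{\left(2 \right)} k c{\left(6 \right)} = \left(-9\right) \left(-2\right) \left(- \frac{1}{6}\right) = 18 \left(\left(-1\right) \frac{1}{6}\right) = 18 \left(- \frac{1}{6}\right) = -3$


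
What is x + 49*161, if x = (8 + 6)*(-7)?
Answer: 7791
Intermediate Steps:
x = -98 (x = 14*(-7) = -98)
x + 49*161 = -98 + 49*161 = -98 + 7889 = 7791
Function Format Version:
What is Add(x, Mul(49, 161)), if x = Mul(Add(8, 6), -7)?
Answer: 7791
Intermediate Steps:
x = -98 (x = Mul(14, -7) = -98)
Add(x, Mul(49, 161)) = Add(-98, Mul(49, 161)) = Add(-98, 7889) = 7791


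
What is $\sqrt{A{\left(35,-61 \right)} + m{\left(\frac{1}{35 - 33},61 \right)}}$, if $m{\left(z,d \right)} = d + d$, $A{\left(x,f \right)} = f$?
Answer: $\sqrt{61} \approx 7.8102$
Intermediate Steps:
$m{\left(z,d \right)} = 2 d$
$\sqrt{A{\left(35,-61 \right)} + m{\left(\frac{1}{35 - 33},61 \right)}} = \sqrt{-61 + 2 \cdot 61} = \sqrt{-61 + 122} = \sqrt{61}$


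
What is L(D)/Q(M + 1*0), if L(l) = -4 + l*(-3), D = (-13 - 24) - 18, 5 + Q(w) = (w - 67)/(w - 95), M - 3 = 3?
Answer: -14329/384 ≈ -37.315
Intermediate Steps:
M = 6 (M = 3 + 3 = 6)
Q(w) = -5 + (-67 + w)/(-95 + w) (Q(w) = -5 + (w - 67)/(w - 95) = -5 + (-67 + w)/(-95 + w))
D = -55 (D = -37 - 18 = -55)
L(l) = -4 - 3*l
L(D)/Q(M + 1*0) = (-4 - 3*(-55))/((4*(102 - (6 + 1*0))/(-95 + (6 + 1*0)))) = (-4 + 165)/((4*(102 - (6 + 0))/(-95 + (6 + 0)))) = 161/((4*(102 - 1*6)/(-95 + 6))) = 161/((4*(102 - 6)/(-89))) = 161/((4*(-1/89)*96)) = 161/(-384/89) = 161*(-89/384) = -14329/384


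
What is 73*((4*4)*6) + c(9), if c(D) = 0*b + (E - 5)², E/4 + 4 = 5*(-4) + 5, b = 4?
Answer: 13569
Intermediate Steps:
E = -76 (E = -16 + 4*(5*(-4) + 5) = -16 + 4*(-20 + 5) = -16 + 4*(-15) = -16 - 60 = -76)
c(D) = 6561 (c(D) = 0*4 + (-76 - 5)² = 0 + (-81)² = 0 + 6561 = 6561)
73*((4*4)*6) + c(9) = 73*((4*4)*6) + 6561 = 73*(16*6) + 6561 = 73*96 + 6561 = 7008 + 6561 = 13569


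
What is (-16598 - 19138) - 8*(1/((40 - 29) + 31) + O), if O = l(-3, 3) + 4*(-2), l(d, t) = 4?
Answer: -749788/21 ≈ -35704.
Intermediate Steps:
O = -4 (O = 4 + 4*(-2) = 4 - 8 = -4)
(-16598 - 19138) - 8*(1/((40 - 29) + 31) + O) = (-16598 - 19138) - 8*(1/((40 - 29) + 31) - 4) = -35736 - 8*(1/(11 + 31) - 4) = -35736 - 8*(1/42 - 4) = -35736 - 8*(-167/42) = -35736 + 668/21 = -749788/21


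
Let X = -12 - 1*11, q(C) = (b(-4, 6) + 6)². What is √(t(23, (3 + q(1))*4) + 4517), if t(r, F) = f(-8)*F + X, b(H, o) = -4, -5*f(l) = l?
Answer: √113470/5 ≈ 67.371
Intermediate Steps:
f(l) = -l/5
q(C) = 4 (q(C) = (-4 + 6)² = 2² = 4)
X = -23 (X = -12 - 11 = -23)
t(r, F) = -23 + 8*F/5 (t(r, F) = (-⅕*(-8))*F - 23 = 8*F/5 - 23 = -23 + 8*F/5)
√(t(23, (3 + q(1))*4) + 4517) = √((-23 + 8*((3 + 4)*4)/5) + 4517) = √((-23 + 8*(7*4)/5) + 4517) = √((-23 + (8/5)*28) + 4517) = √((-23 + 224/5) + 4517) = √(109/5 + 4517) = √(22694/5) = √113470/5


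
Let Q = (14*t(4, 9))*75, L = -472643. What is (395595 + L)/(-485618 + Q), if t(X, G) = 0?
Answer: 38524/242809 ≈ 0.15866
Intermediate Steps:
Q = 0 (Q = (14*0)*75 = 0*75 = 0)
(395595 + L)/(-485618 + Q) = (395595 - 472643)/(-485618 + 0) = -77048/(-485618) = -77048*(-1/485618) = 38524/242809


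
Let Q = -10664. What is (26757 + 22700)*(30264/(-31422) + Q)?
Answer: -2762292740284/5237 ≈ -5.2746e+8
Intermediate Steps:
(26757 + 22700)*(30264/(-31422) + Q) = (26757 + 22700)*(30264/(-31422) - 10664) = 49457*(30264*(-1/31422) - 10664) = 49457*(-5044/5237 - 10664) = 49457*(-55852412/5237) = -2762292740284/5237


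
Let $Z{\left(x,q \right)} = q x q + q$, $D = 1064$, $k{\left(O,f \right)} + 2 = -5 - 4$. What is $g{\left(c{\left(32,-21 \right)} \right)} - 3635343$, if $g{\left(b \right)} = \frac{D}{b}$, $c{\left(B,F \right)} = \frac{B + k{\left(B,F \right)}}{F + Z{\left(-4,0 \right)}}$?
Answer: $-3636407$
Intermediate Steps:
$k{\left(O,f \right)} = -11$ ($k{\left(O,f \right)} = -2 - 9 = -11$)
$Z{\left(x,q \right)} = q + x q^{2}$ ($Z{\left(x,q \right)} = x q^{2} + q = q + x q^{2}$)
$c{\left(B,F \right)} = \frac{-11 + B}{F}$ ($c{\left(B,F \right)} = \frac{B - 11}{F + 0 \left(1 + 0 \left(-4\right)\right)} = \frac{-11 + B}{F + 0 \left(1 + 0\right)} = \frac{-11 + B}{F + 0 \cdot 1} = \frac{-11 + B}{F + 0} = \frac{-11 + B}{F}$)
$g{\left(b \right)} = \frac{1064}{b}$
$g{\left(c{\left(32,-21 \right)} \right)} - 3635343 = \frac{1064}{\frac{1}{-21} \left(-11 + 32\right)} - 3635343 = \frac{1064}{\left(- \frac{1}{21}\right) 21} - 3635343 = \frac{1064}{-1} - 3635343 = 1064 \left(-1\right) - 3635343 = -1064 - 3635343 = -3636407$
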